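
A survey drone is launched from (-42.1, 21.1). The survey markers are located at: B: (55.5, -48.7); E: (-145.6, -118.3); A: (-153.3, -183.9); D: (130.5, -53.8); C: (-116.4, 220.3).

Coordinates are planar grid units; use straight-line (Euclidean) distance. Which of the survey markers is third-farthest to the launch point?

D

Distance to each, sorted:
A: 233.2
C: 212.6
D: 188.2
E: 173.6
B: 120.0
The third-farthest is D at 188.2.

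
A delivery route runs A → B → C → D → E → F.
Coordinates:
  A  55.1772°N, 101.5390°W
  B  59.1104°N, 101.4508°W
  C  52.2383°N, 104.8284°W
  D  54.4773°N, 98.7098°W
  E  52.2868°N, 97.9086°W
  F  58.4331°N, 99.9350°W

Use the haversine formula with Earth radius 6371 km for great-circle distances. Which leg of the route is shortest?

D–E

Leg distances:
A→B: 437.4 km
B→C: 792.7 km
C→D: 476.0 km
D→E: 249.3 km
E→F: 695.3 km
The shortest leg is D–E at 249.3 km.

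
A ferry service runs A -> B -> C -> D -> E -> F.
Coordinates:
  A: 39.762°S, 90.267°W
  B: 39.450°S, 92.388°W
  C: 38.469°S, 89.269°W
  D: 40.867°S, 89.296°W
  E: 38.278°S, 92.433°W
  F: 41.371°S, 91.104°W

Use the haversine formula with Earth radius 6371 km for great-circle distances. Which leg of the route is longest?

Leg distances:
A→B: 185.0 km
B→C: 290.9 km
C→D: 266.7 km
D→E: 393.9 km
E→F: 362.2 km
The longest leg is D–E at 393.9 km.

D–E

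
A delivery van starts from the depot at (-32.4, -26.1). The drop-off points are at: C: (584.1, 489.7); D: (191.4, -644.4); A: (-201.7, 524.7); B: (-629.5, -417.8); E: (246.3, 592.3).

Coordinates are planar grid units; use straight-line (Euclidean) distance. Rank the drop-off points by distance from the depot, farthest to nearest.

Computing each straight-line distance from (-32.4, -26.1):
C (584.1, 489.7): 803.8
B (-629.5, -417.8): 714.1
E (246.3, 592.3): 678.3
D (191.4, -644.4): 657.6
A (-201.7, 524.7): 576.2

C, B, E, D, A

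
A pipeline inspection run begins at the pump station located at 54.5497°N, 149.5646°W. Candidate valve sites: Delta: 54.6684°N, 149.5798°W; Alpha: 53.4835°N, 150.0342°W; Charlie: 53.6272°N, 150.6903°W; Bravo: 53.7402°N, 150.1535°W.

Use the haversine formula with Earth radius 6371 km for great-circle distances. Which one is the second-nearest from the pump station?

Bravo

Distance to each, sorted:
Delta: 13.2 km
Bravo: 97.8 km
Alpha: 122.5 km
Charlie: 126.1 km
The second-nearest is Bravo at 97.8 km.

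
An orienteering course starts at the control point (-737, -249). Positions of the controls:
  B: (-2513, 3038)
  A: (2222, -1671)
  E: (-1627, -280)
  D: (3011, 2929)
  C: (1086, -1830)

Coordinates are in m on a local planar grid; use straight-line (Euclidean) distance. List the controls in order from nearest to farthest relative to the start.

Computing each straight-line distance from (-737, -249):
E (-1627, -280): 890.5 m
C (1086, -1830): 2413.1 m
A (2222, -1671): 3283.0 m
B (-2513, 3038): 3736.1 m
D (3011, 2929): 4914.0 m

E, C, A, B, D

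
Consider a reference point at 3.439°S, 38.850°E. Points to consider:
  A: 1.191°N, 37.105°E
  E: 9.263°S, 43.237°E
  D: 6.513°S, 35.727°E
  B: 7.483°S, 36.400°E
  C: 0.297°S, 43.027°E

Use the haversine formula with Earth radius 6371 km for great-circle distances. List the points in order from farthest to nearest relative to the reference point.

Distances from the reference point:
E 9.263°S, 43.237°E: 808.8 km
C 0.297°S, 43.027°E: 581.0 km
A 1.191°N, 37.105°E: 550.2 km
B 7.483°S, 36.400°E: 525.1 km
D 6.513°S, 35.727°E: 486.3 km

E, C, A, B, D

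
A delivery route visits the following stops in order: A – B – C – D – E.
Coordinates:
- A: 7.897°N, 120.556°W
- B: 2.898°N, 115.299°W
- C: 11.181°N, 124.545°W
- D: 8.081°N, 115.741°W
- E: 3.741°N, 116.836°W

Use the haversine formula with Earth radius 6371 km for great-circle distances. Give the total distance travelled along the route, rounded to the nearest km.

3701 km

Leg distances:
A→B: 804.6 km  (cumulative 804.6 km)
B→C: 1373.9 km  (cumulative 2178.5 km)
C→D: 1024.7 km  (cumulative 3203.2 km)
D→E: 497.5 km  (cumulative 3700.8 km)
Total route length ≈ 3701 km.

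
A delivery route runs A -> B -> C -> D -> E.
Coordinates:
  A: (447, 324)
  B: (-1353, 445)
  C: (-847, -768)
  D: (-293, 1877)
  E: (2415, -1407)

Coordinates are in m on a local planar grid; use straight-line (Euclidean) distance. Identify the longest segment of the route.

D–E

Leg distances:
A→B: 1804.1 m
B→C: 1314.3 m
C→D: 2702.4 m
D→E: 4256.5 m
The longest leg is D–E at 4256.5 m.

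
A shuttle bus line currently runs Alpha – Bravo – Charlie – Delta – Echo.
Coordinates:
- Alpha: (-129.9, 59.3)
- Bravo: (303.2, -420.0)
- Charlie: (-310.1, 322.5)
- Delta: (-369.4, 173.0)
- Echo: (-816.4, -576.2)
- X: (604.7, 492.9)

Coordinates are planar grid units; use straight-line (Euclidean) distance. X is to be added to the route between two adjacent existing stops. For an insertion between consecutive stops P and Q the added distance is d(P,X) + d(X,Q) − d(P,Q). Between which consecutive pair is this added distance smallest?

Added distance for inserting X between each consecutive pair:
Alpha–Bravo: 1168.4
Bravo–Charlie: 928.9
Charlie–Delta: 1795.0
Delta–Echo: 1931.2
Smallest added distance is 928.9, inserting between Bravo and Charlie.

between Bravo and Charlie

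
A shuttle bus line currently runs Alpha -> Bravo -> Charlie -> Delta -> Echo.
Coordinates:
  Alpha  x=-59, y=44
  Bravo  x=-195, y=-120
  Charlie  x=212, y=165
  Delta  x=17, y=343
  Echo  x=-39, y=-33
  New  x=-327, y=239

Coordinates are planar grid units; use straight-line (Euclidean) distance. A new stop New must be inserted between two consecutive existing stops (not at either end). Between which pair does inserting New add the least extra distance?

between Delta and Echo

Added distance for inserting New between each consecutive pair:
Alpha–Bravo: 500.9
Bravo–Charlie: 429.7
Charlie–Delta: 639.4
Delta–Echo: 375.4
Smallest added distance is 375.4, inserting between Delta and Echo.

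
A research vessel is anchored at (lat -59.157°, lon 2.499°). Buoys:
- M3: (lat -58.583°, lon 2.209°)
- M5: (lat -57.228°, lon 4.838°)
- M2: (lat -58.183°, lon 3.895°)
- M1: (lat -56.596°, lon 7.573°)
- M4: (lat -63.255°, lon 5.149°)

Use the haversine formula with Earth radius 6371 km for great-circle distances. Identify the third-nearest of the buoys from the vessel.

Distance to each, sorted:
M3: 66.0 km
M2: 135.1 km
M5: 254.5 km
M1: 413.4 km
M4: 477.2 km
The third-nearest is M5 at 254.5 km.

M5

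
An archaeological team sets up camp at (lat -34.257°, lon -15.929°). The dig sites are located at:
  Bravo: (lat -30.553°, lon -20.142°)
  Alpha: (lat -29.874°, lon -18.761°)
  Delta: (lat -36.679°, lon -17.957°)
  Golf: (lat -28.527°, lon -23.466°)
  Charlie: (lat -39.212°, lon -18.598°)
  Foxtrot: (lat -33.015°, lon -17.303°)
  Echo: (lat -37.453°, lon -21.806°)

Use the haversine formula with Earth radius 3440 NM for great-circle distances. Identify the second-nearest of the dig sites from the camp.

Distance to each, sorted:
Foxtrot: 101.4 NM
Delta: 176.0 NM
Alpha: 300.0 NM
Bravo: 308.3 NM
Charlie: 324.0 NM
Echo: 344.3 NM
Golf: 517.0 NM
The second-nearest is Delta at 176.0 NM.

Delta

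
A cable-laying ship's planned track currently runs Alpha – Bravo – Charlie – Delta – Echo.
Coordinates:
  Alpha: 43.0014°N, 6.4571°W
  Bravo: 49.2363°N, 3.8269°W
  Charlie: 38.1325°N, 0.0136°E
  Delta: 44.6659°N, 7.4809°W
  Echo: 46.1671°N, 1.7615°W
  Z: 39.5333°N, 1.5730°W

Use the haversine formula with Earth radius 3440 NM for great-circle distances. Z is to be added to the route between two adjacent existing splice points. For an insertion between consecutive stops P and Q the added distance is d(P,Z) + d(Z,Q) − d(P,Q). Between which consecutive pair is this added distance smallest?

Added distance for inserting Z between each consecutive pair:
Alpha–Bravo: 503.6 NM
Bravo–Charlie: 15.7 NM
Charlie–Delta: 0.2 NM
Delta–Echo: 546.1 NM
Smallest added distance is 0.2 NM, inserting between Charlie and Delta.

between Charlie and Delta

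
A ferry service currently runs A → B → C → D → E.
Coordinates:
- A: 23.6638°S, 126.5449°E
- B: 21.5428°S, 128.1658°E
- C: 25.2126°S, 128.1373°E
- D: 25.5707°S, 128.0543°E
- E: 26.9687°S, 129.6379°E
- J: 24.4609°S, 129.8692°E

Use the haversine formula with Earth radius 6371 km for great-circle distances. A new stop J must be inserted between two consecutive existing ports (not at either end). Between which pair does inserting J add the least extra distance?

Added distance for inserting J between each consecutive pair:
A–B: 428.7 km
B–C: 154.0 km
C–D: 373.7 km
D–E: 278.9 km
Smallest added distance is 154.0 km, inserting between B and C.

between B and C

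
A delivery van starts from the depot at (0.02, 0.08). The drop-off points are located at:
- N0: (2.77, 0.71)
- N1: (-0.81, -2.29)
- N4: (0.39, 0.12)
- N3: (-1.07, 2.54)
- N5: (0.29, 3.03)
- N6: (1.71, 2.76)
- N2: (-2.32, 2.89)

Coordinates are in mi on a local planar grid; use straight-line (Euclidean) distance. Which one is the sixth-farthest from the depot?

N1

Distances from the depot ((0.02, 0.08)):
N2: 3.7 mi
N6: 3.2 mi
N5: 3.0 mi
N0: 2.8 mi
N3: 2.7 mi
N1: 2.5 mi
N4: 0.4 mi
The sixth-farthest is N1 at 2.5 mi.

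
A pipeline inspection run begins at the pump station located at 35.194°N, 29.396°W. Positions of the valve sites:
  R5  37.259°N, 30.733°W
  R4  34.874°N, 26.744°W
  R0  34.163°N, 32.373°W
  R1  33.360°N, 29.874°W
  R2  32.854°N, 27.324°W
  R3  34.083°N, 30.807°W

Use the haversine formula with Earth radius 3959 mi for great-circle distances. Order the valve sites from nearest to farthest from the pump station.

Computing each great-circle distance from 35.194°N, 29.396°W:
R3 34.083°N, 30.807°W: 111.0 mi
R1 33.360°N, 29.874°W: 129.6 mi
R4 34.874°N, 26.744°W: 151.7 mi
R5 37.259°N, 30.733°W: 161.0 mi
R0 34.163°N, 32.373°W: 183.5 mi
R2 32.854°N, 27.324°W: 200.5 mi

R3, R1, R4, R5, R0, R2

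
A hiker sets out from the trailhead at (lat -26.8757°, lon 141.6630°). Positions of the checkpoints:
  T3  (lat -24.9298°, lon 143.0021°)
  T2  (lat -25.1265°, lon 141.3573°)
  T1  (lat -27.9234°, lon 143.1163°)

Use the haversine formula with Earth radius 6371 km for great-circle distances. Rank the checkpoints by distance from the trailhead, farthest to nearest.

Distances from the trailhead:
T3 (lat -24.9298°, lon 143.0021°): 254.5 km
T2 (lat -25.1265°, lon 141.3573°): 196.9 km
T1 (lat -27.9234°, lon 143.1163°): 184.8 km

T3, T2, T1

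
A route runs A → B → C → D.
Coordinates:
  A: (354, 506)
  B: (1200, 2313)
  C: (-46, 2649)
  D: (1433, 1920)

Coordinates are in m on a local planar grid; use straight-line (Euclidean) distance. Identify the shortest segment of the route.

B–C

Leg distances:
A→B: 1995.2 m
B→C: 1290.5 m
C→D: 1648.9 m
The shortest leg is B–C at 1290.5 m.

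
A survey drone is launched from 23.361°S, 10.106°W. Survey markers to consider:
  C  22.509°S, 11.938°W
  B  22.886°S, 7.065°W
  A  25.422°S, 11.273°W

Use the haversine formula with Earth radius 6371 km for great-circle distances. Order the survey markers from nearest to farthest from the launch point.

Computing each great-circle distance from 23.361°S, 10.106°W:
C 22.509°S, 11.938°W: 210.2 km
A 25.422°S, 11.273°W: 257.8 km
B 22.886°S, 7.065°W: 315.4 km

C, A, B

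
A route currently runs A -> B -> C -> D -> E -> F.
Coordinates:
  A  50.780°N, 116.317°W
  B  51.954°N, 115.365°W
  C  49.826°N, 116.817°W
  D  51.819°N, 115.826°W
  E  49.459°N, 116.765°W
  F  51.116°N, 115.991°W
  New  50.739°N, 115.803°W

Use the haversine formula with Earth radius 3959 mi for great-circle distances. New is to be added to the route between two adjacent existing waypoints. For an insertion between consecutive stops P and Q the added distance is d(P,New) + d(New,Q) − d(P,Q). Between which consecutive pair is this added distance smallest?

between B and C

Added distance for inserting New between each consecutive pair:
A–B: 17.8 mi
B–C: 3.3 mi
C–D: 7.6 mi
D–E: 4.6 mi
E–F: 6.0 mi
Smallest added distance is 3.3 mi, inserting between B and C.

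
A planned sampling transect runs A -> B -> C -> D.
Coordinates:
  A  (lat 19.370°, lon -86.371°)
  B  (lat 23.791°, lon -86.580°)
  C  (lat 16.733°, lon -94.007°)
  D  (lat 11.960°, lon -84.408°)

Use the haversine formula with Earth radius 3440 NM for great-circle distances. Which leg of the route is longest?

Leg distances:
A→B: 265.7 NM
B→C: 595.2 NM
C→D: 627.4 NM
The longest leg is C–D at 627.4 NM.

C–D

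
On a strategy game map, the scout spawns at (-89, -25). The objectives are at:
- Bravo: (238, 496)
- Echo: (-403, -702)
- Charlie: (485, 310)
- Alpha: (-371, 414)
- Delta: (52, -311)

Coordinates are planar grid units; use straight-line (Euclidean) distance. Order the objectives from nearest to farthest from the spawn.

Delta, Alpha, Bravo, Charlie, Echo

Distances from the spawn:
Delta (52, -311): 318.9
Alpha (-371, 414): 521.8
Bravo (238, 496): 615.1
Charlie (485, 310): 664.6
Echo (-403, -702): 746.3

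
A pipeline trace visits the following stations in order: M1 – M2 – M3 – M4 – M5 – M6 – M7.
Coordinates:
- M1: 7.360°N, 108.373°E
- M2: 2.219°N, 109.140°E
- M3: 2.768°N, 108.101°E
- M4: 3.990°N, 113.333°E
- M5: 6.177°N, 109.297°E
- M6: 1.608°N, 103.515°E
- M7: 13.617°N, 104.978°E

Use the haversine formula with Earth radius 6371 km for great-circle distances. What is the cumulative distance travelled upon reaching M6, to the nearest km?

2632 km

Leg distances:
M1→M2: 577.9 km  (cumulative 577.9 km)
M2→M3: 130.6 km  (cumulative 708.5 km)
M3→M4: 596.4 km  (cumulative 1304.9 km)
M4→M5: 508.9 km  (cumulative 1813.8 km)
M5→M6: 818.1 km  (cumulative 2631.9 km)
Cumulative distance at M6 ≈ 2632 km.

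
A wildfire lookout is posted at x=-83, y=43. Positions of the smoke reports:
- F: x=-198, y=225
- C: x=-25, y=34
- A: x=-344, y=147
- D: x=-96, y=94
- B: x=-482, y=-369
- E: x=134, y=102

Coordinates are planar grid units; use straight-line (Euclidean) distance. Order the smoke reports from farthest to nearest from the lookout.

Distance from the lookout at x=-83, y=43 to each:
B x=-482, y=-369: 573.5
A x=-344, y=147: 281.0
E x=134, y=102: 224.9
F x=-198, y=225: 215.3
C x=-25, y=34: 58.7
D x=-96, y=94: 52.6

B, A, E, F, C, D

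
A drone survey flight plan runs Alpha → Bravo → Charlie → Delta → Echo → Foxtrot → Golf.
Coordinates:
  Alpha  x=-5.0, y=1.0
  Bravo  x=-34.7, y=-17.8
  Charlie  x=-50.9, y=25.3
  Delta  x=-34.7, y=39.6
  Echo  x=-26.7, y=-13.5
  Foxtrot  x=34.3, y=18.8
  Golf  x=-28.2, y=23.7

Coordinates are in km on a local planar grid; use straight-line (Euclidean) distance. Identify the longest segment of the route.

Leg distances:
Alpha→Bravo: 35.2 km
Bravo→Charlie: 46.0 km
Charlie→Delta: 21.6 km
Delta→Echo: 53.7 km
Echo→Foxtrot: 69.0 km
Foxtrot→Golf: 62.7 km
The longest leg is Echo–Foxtrot at 69.0 km.

Echo–Foxtrot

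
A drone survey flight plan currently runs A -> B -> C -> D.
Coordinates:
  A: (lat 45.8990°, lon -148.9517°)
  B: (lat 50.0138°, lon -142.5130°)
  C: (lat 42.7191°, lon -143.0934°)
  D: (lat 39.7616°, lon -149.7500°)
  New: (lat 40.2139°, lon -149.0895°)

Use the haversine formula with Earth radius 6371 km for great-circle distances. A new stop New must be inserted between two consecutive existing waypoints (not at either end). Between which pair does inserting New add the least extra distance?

between C and D

Added distance for inserting New between each consecutive pair:
A–B: 1174.5 km
B–C: 964.0 km
C–D: 1.1 km
Smallest added distance is 1.1 km, inserting between C and D.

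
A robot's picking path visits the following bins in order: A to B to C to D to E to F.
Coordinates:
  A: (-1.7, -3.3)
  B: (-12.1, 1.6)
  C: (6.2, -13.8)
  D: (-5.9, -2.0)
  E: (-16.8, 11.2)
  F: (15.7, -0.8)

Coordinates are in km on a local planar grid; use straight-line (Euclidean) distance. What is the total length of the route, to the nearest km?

Leg distances:
A→B: 11.5 km  (cumulative 11.5 km)
B→C: 23.9 km  (cumulative 35.4 km)
C→D: 16.9 km  (cumulative 52.3 km)
D→E: 17.1 km  (cumulative 69.4 km)
E→F: 34.6 km  (cumulative 104.1 km)
Total route length ≈ 104 km.

104 km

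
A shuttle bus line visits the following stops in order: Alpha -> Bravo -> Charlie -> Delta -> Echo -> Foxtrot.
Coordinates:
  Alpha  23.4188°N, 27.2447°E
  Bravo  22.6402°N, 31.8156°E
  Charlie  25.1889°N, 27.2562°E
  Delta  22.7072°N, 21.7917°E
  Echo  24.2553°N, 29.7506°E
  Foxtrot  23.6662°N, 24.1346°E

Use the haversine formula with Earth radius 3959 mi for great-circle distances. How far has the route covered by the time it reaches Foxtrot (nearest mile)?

Leg distances:
Alpha→Bravo: 295.6 mi  (cumulative 295.6 mi)
Bravo→Charlie: 337.5 mi  (cumulative 633.1 mi)
Charlie→Delta: 385.3 mi  (cumulative 1018.4 mi)
Delta→Echo: 515.5 mi  (cumulative 1533.9 mi)
Echo→Foxtrot: 356.9 mi  (cumulative 1890.8 mi)
Cumulative distance at Foxtrot ≈ 1891 mi.

1891 mi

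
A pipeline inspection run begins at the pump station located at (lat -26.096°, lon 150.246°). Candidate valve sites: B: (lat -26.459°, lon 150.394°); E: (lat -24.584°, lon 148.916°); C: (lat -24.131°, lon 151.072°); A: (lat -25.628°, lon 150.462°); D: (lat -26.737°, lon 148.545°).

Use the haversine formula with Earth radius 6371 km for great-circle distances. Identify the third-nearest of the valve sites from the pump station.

Distances from the pump station ((lat -26.096°, lon 150.246°)):
B: 43.0 km
A: 56.3 km
D: 183.8 km
E: 214.8 km
C: 233.8 km
The third-nearest is D at 183.8 km.

D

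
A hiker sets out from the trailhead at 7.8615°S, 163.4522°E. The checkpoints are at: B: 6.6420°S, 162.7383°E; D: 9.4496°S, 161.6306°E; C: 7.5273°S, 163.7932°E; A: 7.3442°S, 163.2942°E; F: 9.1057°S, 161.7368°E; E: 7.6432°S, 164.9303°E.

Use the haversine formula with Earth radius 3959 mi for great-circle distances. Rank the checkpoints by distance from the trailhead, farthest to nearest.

D, F, E, B, A, C

Distances from the trailhead:
D 9.4496°S, 161.6306°E: 165.9 mi
F 9.1057°S, 161.7368°E: 145.4 mi
E 7.6432°S, 164.9303°E: 102.3 mi
B 6.6420°S, 162.7383°E: 97.4 mi
A 7.3442°S, 163.2942°E: 37.3 mi
C 7.5273°S, 163.7932°E: 32.8 mi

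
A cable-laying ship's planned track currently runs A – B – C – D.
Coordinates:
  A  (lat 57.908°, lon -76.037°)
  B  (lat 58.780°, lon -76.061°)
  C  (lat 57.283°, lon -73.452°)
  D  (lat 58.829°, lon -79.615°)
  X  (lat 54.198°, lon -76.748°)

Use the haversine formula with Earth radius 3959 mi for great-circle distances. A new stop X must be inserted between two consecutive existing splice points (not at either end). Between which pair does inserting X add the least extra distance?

Added distance for inserting X between each consecutive pair:
A–B: 515.2 mi
B–C: 425.6 mi
C–D: 337.5 mi
Smallest added distance is 337.5 mi, inserting between C and D.

between C and D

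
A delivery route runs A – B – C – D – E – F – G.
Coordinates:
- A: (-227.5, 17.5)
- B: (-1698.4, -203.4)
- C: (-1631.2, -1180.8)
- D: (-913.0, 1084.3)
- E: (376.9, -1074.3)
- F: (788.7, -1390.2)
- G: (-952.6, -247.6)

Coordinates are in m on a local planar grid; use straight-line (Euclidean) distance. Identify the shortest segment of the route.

E–F

Leg distances:
A→B: 1487.4 m
B→C: 979.7 m
C→D: 2376.2 m
D→E: 2514.6 m
E→F: 519.0 m
F→G: 2082.7 m
The shortest leg is E–F at 519.0 m.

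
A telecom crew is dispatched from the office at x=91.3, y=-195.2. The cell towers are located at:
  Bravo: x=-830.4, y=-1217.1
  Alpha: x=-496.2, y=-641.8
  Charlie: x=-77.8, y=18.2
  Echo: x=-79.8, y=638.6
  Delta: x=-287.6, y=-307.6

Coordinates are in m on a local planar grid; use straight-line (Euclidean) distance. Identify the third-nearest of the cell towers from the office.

Alpha

Distances from the office (x=91.3, y=-195.2):
Charlie: 272.3 m
Delta: 395.2 m
Alpha: 738.0 m
Echo: 851.2 m
Bravo: 1376.2 m
The third-nearest is Alpha at 738.0 m.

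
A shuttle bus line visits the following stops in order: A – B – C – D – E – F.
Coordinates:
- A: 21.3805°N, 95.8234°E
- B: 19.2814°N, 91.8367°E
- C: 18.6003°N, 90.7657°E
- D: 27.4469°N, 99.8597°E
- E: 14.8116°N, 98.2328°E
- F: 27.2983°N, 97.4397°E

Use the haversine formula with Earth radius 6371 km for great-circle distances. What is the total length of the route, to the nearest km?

Leg distances:
A→B: 476.7 km  (cumulative 476.7 km)
B→C: 135.7 km  (cumulative 612.4 km)
C→D: 1353.1 km  (cumulative 1965.5 km)
D→E: 1415.0 km  (cumulative 3380.5 km)
E→F: 1390.9 km  (cumulative 4771.4 km)
Total route length ≈ 4771 km.

4771 km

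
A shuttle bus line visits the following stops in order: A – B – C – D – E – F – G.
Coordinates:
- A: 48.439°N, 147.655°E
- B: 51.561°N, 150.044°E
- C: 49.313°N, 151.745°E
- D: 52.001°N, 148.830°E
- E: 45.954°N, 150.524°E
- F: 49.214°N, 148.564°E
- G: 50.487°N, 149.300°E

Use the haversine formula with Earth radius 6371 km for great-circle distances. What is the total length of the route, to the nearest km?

Leg distances:
A→B: 386.8 km  (cumulative 386.8 km)
B→C: 277.5 km  (cumulative 664.3 km)
C→D: 362.6 km  (cumulative 1026.9 km)
D→E: 683.6 km  (cumulative 1710.5 km)
E→F: 391.1 km  (cumulative 2101.7 km)
F→G: 151.1 km  (cumulative 2252.7 km)
Total route length ≈ 2253 km.

2253 km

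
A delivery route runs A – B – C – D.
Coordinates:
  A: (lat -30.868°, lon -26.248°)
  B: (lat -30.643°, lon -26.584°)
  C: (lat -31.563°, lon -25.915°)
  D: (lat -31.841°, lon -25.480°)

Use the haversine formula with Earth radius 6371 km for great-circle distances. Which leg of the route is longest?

Leg distances:
A→B: 40.7 km
B→C: 120.5 km
C→D: 51.5 km
The longest leg is B–C at 120.5 km.

B–C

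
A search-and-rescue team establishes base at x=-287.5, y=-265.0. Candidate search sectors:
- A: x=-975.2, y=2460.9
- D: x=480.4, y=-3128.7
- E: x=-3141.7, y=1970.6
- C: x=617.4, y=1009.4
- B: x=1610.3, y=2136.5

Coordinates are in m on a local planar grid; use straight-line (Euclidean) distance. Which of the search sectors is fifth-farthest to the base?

Distance to each, sorted:
E: 3625.5 m
B: 3060.9 m
D: 2964.9 m
A: 2811.3 m
C: 1563.0 m
The fifth-farthest is C at 1563.0 m.

C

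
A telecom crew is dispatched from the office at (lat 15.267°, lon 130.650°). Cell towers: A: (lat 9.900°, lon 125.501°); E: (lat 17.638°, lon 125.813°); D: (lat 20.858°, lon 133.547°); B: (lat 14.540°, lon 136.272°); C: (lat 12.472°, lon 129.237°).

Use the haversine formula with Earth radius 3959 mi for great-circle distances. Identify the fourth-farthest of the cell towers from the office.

E

Distances from the office ((lat 15.267°, lon 130.650°)):
A: 507.9 mi
D: 430.6 mi
B: 378.7 mi
E: 359.9 mi
C: 215.1 mi
The fourth-farthest is E at 359.9 mi.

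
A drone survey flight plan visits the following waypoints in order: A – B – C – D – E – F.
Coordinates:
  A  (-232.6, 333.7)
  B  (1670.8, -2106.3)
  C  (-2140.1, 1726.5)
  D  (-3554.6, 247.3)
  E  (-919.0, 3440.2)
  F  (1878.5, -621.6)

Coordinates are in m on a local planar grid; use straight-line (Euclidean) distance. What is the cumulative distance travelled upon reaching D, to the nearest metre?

10546 m

Leg distances:
A→B: 3094.6 m  (cumulative 3094.6 m)
B→C: 5404.9 m  (cumulative 8499.5 m)
C→D: 2046.7 m  (cumulative 10546.2 m)
Cumulative distance at D ≈ 10546 m.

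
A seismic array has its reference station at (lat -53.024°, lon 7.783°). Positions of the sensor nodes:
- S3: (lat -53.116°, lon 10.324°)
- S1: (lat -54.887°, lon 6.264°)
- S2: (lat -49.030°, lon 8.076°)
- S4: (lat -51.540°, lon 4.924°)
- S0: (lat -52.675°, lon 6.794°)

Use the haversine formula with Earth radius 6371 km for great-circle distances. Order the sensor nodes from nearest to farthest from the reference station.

Distance from the reference station at (lat -53.024°, lon 7.783°) to each:
S0 (lat -52.675°, lon 6.794°): 76.9 km
S3 (lat -53.116°, lon 10.324°): 170.1 km
S1 (lat -54.887°, lon 6.264°): 229.8 km
S4 (lat -51.540°, lon 4.924°): 255.0 km
S2 (lat -49.030°, lon 8.076°): 444.6 km

S0, S3, S1, S4, S2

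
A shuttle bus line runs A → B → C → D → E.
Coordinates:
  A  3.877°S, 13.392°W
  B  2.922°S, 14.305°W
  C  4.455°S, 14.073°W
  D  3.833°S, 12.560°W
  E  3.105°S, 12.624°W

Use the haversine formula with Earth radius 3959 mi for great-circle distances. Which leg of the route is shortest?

D–E

Leg distances:
A→B: 91.2 mi
B→C: 107.1 mi
C→D: 112.8 mi
D→E: 50.5 mi
The shortest leg is D–E at 50.5 mi.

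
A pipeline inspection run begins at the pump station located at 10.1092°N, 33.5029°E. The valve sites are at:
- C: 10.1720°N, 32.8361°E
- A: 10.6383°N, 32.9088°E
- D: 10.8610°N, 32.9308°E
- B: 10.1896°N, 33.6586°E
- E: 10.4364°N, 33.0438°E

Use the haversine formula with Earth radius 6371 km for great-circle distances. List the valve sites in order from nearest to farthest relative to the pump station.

B, E, C, A, D

Computing each great-circle distance from 10.1092°N, 33.5029°E:
B 10.1896°N, 33.6586°E: 19.2 km
E 10.4364°N, 33.0438°E: 62.0 km
C 10.1720°N, 32.8361°E: 73.3 km
A 10.6383°N, 32.9088°E: 87.7 km
D 10.8610°N, 32.9308°E: 104.4 km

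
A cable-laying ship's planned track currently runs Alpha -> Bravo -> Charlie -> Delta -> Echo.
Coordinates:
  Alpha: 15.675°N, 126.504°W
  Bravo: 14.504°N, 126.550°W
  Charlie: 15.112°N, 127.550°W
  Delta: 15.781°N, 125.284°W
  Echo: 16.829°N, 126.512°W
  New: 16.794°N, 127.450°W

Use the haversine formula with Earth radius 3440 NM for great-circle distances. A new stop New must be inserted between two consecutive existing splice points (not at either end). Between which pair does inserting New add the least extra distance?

between Delta and Echo

Added distance for inserting New between each consecutive pair:
Alpha–Bravo: 163.2 NM
Bravo–Charlie: 179.6 NM
Charlie–Delta: 102.9 NM
Delta–Echo: 98.1 NM
Smallest added distance is 98.1 NM, inserting between Delta and Echo.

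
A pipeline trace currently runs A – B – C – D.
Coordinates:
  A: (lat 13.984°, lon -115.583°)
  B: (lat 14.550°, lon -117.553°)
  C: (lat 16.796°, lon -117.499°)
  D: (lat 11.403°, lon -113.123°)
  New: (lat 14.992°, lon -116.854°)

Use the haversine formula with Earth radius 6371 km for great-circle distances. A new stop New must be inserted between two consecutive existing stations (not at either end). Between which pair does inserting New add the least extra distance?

Added distance for inserting New between each consecutive pair:
A–B: 45.2 km
B–C: 52.1 km
C–D: 16.9 km
Smallest added distance is 16.9 km, inserting between C and D.

between C and D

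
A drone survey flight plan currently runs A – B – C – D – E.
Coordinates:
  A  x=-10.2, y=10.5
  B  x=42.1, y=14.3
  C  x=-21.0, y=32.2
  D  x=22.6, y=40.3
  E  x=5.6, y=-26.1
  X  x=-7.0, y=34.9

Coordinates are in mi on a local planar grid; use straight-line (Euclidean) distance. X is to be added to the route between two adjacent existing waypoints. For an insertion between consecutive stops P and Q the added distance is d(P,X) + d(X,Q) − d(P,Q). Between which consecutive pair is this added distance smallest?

Added distance for inserting X between each consecutive pair:
A–B: 25.4 mi
B–C: 1.9 mi
C–D: 0.0 mi
D–E: 23.8 mi
Smallest added distance is 0.0 mi, inserting between C and D.

between C and D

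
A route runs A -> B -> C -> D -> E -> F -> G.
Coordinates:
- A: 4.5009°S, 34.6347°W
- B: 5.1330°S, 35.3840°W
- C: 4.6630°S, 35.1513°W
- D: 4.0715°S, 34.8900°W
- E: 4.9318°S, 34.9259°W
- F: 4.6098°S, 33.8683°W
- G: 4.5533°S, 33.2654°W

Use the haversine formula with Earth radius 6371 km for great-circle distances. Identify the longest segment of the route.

Leg distances:
A→B: 108.8 km
B→C: 58.3 km
C→D: 71.9 km
D→E: 95.7 km
E→F: 122.5 km
F→G: 67.1 km
The longest leg is E–F at 122.5 km.

E–F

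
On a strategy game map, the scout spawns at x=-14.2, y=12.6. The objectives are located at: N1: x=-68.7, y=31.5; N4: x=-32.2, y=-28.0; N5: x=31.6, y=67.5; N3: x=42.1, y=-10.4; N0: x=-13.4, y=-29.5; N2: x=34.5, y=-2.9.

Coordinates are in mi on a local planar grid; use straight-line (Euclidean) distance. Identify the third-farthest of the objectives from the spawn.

N1

Distances from the spawn (x=-14.2, y=12.6):
N5: 71.5 mi
N3: 60.8 mi
N1: 57.7 mi
N2: 51.1 mi
N4: 44.4 mi
N0: 42.1 mi
The third-farthest is N1 at 57.7 mi.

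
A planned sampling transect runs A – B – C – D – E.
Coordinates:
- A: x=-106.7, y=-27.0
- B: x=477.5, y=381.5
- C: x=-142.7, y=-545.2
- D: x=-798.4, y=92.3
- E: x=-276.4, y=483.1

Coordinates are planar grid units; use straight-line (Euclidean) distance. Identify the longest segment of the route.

B–C

Leg distances:
A→B: 712.9
B→C: 1115.1
C→D: 914.5
D→E: 652.1
The longest leg is B–C at 1115.1.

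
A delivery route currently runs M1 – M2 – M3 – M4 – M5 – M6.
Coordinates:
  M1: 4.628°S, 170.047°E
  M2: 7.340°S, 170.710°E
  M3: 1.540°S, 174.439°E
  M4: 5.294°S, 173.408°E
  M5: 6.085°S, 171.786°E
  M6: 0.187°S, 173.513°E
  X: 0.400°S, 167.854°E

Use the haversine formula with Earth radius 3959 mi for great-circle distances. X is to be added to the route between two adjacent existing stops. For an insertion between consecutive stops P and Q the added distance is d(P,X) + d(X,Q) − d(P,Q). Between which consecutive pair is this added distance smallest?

between M5 and M6

Added distance for inserting X between each consecutive pair:
M1–M2: 654.5 mi
M2–M3: 504.1 mi
M3–M4: 703.8 mi
M4–M5: 864.2 mi
M5–M6: 444.0 mi
Smallest added distance is 444.0 mi, inserting between M5 and M6.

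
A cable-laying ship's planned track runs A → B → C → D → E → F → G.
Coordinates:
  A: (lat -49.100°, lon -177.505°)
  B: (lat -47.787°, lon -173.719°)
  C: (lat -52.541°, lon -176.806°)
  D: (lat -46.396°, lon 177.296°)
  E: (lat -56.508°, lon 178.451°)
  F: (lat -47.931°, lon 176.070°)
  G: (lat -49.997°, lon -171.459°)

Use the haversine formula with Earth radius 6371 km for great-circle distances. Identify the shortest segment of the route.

Leg distances:
A→B: 315.1 km
B→C: 572.4 km
C→D: 804.7 km
D→E: 1127.2 km
E→F: 967.3 km
F→G: 937.7 km
The shortest leg is A–B at 315.1 km.

A–B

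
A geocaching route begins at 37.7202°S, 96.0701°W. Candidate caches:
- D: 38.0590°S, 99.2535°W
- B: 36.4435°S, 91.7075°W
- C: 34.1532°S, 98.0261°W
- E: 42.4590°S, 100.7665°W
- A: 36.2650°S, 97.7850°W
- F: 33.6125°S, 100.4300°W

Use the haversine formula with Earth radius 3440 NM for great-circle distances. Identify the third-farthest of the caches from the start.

C

Distances from the start (37.7202°S, 96.0701°W):
E: 356.9 NM
F: 325.6 NM
C: 234.3 NM
B: 222.5 NM
D: 152.2 NM
A: 120.0 NM
The third-farthest is C at 234.3 NM.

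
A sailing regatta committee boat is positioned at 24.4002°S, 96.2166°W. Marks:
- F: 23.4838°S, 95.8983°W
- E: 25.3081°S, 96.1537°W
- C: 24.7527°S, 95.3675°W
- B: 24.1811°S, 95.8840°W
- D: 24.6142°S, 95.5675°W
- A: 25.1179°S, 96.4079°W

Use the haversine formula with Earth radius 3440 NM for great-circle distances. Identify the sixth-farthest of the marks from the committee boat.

B

Distances from the committee boat (24.4002°S, 96.2166°W):
F: 57.7 NM
E: 54.6 NM
C: 51.0 NM
A: 44.3 NM
D: 37.7 NM
B: 22.5 NM
The sixth-farthest is B at 22.5 NM.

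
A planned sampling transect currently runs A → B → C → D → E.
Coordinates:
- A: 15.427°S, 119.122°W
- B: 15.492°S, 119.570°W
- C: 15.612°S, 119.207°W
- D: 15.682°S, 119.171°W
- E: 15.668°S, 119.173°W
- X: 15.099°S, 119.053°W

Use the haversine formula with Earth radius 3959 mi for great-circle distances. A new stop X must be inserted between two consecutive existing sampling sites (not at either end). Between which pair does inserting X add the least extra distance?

between A and B

Added distance for inserting X between each consecutive pair:
A–B: 36.8 mi
B–C: 55.2 mi
C–D: 72.5 mi
D–E: 80.2 mi
Smallest added distance is 36.8 mi, inserting between A and B.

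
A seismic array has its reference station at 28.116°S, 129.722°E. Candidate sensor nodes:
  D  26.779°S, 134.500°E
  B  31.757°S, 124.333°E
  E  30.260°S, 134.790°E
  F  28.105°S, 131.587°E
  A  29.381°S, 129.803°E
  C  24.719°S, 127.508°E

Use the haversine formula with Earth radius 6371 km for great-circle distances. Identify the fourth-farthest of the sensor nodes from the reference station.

Distance to each, sorted:
B: 658.3 km
E: 546.6 km
D: 494.3 km
C: 437.3 km
F: 182.9 km
A: 140.9 km
The fourth-farthest is C at 437.3 km.

C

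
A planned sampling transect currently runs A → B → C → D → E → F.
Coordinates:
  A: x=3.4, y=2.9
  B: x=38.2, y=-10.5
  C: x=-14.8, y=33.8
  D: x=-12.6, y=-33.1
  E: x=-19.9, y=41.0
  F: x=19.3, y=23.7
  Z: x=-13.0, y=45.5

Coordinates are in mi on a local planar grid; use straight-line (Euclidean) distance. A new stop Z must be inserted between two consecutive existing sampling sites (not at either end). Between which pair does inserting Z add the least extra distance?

between E and F

Added distance for inserting Z between each consecutive pair:
A–B: 84.2 mi
B–C: 18.6 mi
C–D: 23.5 mi
D–E: 12.4 mi
E–F: 4.4 mi
Smallest added distance is 4.4 mi, inserting between E and F.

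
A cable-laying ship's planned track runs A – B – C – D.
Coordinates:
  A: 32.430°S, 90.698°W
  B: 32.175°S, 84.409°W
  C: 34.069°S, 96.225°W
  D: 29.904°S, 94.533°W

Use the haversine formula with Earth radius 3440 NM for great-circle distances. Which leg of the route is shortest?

Leg distances:
A→B: 319.5 NM
B→C: 604.6 NM
C→D: 264.5 NM
The shortest leg is C–D at 264.5 NM.

C–D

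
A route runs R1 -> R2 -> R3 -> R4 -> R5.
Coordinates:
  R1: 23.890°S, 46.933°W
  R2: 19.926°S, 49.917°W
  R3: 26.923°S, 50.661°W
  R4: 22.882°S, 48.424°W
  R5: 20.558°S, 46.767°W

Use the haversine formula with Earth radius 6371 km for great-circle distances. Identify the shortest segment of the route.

Leg distances:
R1→R2: 537.6 km
R2→R3: 781.7 km
R3→R4: 502.8 km
R4→R5: 310.0 km
The shortest leg is R4–R5 at 310.0 km.

R4–R5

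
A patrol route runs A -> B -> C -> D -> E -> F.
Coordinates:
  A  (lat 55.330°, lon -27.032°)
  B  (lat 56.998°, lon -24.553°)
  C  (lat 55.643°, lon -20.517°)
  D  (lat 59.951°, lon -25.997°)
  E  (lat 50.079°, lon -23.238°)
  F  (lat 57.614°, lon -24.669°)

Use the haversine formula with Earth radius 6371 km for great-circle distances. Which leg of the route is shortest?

Leg distances:
A→B: 240.7 km
B→C: 290.9 km
C→D: 578.3 km
D→E: 1111.5 km
E→F: 843.0 km
The shortest leg is A–B at 240.7 km.

A–B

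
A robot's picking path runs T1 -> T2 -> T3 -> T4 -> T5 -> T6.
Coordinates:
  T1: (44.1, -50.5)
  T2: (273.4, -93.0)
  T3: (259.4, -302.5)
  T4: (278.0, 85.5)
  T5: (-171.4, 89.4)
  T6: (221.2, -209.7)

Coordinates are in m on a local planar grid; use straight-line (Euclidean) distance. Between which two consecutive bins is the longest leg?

Leg distances:
T1→T2: 233.2 m
T2→T3: 210.0 m
T3→T4: 388.4 m
T4→T5: 449.4 m
T5→T6: 493.6 m
The longest leg is T5–T6 at 493.6 m.

T5–T6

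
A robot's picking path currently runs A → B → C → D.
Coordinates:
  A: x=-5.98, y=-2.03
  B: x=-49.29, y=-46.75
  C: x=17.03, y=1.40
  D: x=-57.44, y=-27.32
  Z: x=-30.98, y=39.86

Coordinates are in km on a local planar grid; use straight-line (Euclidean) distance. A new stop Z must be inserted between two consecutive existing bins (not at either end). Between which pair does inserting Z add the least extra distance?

Added distance for inserting Z between each consecutive pair:
A–B: 75.1 km
B–C: 68.1 km
C–D: 53.9 km
Smallest added distance is 53.9 km, inserting between C and D.

between C and D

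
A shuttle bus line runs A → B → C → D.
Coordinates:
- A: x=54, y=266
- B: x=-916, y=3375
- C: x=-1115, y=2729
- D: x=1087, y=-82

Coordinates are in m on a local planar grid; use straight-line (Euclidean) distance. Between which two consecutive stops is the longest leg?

Leg distances:
A→B: 3256.8 m
B→C: 676.0 m
C→D: 3570.8 m
The longest leg is C–D at 3570.8 m.

C–D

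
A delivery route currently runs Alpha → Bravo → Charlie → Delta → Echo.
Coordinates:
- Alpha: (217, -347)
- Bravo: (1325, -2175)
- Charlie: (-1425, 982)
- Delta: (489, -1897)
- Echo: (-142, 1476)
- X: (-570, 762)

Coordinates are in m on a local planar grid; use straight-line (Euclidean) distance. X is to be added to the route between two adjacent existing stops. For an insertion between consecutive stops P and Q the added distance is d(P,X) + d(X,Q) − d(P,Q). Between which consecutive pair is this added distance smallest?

between Bravo and Charlie

Added distance for inserting X between each consecutive pair:
Alpha–Bravo: 2717.6 m
Bravo–Charlie: 191.3 m
Charlie–Delta: 287.8 m
Delta–Echo: 263.1 m
Smallest added distance is 191.3 m, inserting between Bravo and Charlie.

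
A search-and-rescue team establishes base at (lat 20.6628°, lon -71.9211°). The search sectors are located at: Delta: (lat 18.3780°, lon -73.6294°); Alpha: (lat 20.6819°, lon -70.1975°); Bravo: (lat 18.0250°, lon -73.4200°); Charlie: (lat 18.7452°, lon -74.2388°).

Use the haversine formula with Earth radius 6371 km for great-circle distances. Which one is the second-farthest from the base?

Distance to each, sorted:
Bravo: 332.8 km
Charlie: 323.0 km
Delta: 310.8 km
Alpha: 179.3 km
The second-farthest is Charlie at 323.0 km.

Charlie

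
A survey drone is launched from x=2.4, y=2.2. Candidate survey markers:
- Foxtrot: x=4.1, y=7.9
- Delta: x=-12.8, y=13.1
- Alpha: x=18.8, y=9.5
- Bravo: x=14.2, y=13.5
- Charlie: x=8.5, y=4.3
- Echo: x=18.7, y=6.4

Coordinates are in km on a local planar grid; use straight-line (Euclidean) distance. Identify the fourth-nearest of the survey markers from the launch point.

Distances from the launch point (x=2.4, y=2.2):
Foxtrot: 5.9 km
Charlie: 6.5 km
Bravo: 16.3 km
Echo: 16.8 km
Alpha: 18.0 km
Delta: 18.7 km
The fourth-nearest is Echo at 16.8 km.

Echo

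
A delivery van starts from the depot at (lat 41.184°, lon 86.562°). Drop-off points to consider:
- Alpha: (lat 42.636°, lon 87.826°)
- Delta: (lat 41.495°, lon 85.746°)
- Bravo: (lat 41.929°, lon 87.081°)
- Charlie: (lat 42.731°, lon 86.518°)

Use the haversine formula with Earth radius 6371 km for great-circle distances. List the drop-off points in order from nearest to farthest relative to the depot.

Delta, Bravo, Charlie, Alpha

Computing each great-circle distance from (lat 41.184°, lon 86.562°):
Delta (lat 41.495°, lon 85.746°): 76.4 km
Bravo (lat 41.929°, lon 87.081°): 93.4 km
Charlie (lat 42.731°, lon 86.518°): 172.1 km
Alpha (lat 42.636°, lon 87.826°): 192.4 km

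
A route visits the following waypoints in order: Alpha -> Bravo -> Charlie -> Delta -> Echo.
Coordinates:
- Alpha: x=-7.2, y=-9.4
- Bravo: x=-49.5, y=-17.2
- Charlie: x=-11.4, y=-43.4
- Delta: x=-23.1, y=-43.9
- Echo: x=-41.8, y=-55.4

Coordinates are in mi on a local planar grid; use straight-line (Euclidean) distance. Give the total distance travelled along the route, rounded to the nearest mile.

Leg distances:
Alpha→Bravo: 43.0 mi  (cumulative 43.0 mi)
Bravo→Charlie: 46.2 mi  (cumulative 89.3 mi)
Charlie→Delta: 11.7 mi  (cumulative 101.0 mi)
Delta→Echo: 22.0 mi  (cumulative 122.9 mi)
Total route length ≈ 123 mi.

123 mi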